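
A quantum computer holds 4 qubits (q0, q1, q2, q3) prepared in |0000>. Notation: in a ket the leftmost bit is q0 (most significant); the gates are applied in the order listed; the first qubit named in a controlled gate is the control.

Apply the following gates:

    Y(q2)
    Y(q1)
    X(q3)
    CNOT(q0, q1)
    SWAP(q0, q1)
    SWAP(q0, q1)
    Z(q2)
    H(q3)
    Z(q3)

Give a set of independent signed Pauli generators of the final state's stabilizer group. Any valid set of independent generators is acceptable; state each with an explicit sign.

The final state is stabilized by the group generated by +IIIX, +ZIII, -IZII, -IIZI; other independent generating sets are equally valid. Key observation: steps 5-6 multiply out to the identity, so the circuit reduces to the remaining gates.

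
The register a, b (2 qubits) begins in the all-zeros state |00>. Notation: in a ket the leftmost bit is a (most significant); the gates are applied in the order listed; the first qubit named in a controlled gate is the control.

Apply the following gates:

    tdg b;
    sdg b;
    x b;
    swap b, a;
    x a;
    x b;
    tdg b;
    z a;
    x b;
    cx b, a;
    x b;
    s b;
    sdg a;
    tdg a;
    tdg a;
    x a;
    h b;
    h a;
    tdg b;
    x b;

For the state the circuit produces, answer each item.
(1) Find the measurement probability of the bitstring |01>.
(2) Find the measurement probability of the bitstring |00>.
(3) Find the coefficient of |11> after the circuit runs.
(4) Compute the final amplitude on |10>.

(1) The probability of measuring |01> is 1/4.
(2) A full measurement returns |00> with probability 1/4.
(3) The final state's coefficient on |11> equals -exp(I*pi/4)/2.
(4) The amplitude on |10> is 1/2.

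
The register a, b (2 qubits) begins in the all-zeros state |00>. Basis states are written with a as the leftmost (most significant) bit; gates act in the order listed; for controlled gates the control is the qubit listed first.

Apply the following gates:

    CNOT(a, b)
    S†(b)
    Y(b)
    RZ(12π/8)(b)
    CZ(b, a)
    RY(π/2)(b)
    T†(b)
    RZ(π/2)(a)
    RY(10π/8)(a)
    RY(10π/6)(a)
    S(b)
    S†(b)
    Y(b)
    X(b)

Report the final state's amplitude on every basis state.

After the circuit, the state carries amplitude -I*sqrt(2*sqrt(2) + 4)/8 + I*sqrt(12 - 6*sqrt(2))/8 on |00>, (-sqrt(2*sqrt(2) + 4)/8 + sqrt(12 - 6*sqrt(2))/8)*exp(I*pi/4) on |01>, -I*sqrt(6*sqrt(2) + 12)/8 - I*sqrt(4 - 2*sqrt(2))/8 on |10>, (-sqrt(6*sqrt(2) + 12)/8 - sqrt(4 - 2*sqrt(2))/8)*exp(I*pi/4) on |11>.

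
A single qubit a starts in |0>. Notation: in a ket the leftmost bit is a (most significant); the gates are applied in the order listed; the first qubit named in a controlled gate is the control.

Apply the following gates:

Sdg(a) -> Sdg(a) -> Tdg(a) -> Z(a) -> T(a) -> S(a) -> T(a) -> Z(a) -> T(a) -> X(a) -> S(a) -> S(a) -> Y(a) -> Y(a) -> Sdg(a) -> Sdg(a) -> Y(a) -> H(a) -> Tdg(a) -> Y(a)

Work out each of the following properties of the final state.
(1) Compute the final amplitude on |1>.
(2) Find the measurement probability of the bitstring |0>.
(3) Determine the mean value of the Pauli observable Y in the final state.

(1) |1> carries amplitude sqrt(2)/2 in the final state. Key observation: steps 11-16 multiply out to the identity, so the circuit reduces to the remaining gates.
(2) A full measurement returns |0> with probability 1/2.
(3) The expectation value of Y is -sqrt(2)/2.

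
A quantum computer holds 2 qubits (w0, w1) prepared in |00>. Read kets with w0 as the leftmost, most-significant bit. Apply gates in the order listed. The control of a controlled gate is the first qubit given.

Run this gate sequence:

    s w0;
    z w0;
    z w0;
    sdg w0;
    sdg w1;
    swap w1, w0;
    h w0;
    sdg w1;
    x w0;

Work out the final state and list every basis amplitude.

After the circuit, the state carries amplitude sqrt(2)/2 on |00>, 0 on |01>, sqrt(2)/2 on |10>, 0 on |11>. Key observation: the block from step 1 through step 4 cancels to the identity and can be dropped.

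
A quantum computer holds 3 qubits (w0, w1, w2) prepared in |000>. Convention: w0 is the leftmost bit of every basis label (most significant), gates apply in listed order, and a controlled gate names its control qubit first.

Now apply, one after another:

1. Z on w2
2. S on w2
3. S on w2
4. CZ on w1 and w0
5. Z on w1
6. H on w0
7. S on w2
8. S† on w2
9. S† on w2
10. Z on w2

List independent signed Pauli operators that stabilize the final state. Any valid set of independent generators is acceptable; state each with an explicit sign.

The stabilizer group can be generated by +XII, +IZI, +IIZ, among other valid generating sets.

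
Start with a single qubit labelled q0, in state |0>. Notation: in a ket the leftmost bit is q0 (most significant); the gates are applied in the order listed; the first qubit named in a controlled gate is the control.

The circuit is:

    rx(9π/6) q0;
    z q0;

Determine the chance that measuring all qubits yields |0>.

A full measurement returns |0> with probability 1/2.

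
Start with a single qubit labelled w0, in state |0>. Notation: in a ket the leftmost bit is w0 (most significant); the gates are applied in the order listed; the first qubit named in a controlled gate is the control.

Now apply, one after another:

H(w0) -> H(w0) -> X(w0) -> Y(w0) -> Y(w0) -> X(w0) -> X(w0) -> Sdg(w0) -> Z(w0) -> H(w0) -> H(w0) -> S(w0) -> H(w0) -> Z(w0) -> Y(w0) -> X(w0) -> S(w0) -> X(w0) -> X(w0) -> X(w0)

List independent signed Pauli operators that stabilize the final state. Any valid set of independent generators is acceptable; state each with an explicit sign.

One valid set of independent stabilizer generators is +Y (any independent generating set of the same group is equally correct). Key observation: gates 6-7 undo each other exactly, leaving only the rest of the circuit to track.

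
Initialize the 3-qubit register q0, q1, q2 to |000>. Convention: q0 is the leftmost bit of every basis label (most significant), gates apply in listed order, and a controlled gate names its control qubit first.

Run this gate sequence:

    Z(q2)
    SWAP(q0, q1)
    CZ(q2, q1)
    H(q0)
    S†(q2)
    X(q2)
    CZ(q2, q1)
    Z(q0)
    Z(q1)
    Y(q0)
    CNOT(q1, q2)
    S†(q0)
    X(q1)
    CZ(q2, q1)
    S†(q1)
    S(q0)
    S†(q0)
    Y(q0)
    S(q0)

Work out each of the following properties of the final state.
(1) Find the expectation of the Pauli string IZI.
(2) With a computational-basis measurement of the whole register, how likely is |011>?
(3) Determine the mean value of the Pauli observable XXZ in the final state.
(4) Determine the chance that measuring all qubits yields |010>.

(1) The observable IZI averages to -1.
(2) Outcome |011> occurs with probability 1/2.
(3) In the final state, XXZ has expectation 0.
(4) A full measurement returns |010> with probability 0.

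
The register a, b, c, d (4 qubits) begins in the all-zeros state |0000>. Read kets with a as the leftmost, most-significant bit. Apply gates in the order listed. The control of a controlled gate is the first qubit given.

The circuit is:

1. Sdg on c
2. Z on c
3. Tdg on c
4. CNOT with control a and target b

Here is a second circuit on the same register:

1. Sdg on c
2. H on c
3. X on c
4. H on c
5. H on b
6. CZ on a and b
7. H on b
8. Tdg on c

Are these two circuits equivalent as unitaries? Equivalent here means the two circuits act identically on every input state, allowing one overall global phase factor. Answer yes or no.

Yes, they are equivalent — the unitaries differ by at most a global phase.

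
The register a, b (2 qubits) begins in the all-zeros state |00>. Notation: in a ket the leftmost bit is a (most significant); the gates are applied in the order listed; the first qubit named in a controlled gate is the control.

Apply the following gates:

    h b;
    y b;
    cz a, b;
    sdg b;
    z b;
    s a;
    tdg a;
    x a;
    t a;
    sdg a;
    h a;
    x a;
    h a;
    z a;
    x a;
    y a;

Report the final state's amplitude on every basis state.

The final amplitudes are 0 on |00>, 0 on |01>, -sqrt(2)*exp(3*I*pi/4)/2 on |10>, -sqrt(2)*exp(I*pi/4)/2 on |11>. Key observation: steps 11-14 multiply out to the identity, so the circuit reduces to the remaining gates.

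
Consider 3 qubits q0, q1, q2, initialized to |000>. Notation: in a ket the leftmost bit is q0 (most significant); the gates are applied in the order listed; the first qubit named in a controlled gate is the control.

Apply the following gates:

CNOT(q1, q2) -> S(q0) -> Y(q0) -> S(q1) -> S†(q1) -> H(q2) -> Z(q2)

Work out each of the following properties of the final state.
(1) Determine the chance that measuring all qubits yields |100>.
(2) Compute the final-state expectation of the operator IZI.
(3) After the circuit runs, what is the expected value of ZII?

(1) The probability of measuring |100> is 1/2.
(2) The observable IZI averages to 1.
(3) The expectation value of ZII is -1.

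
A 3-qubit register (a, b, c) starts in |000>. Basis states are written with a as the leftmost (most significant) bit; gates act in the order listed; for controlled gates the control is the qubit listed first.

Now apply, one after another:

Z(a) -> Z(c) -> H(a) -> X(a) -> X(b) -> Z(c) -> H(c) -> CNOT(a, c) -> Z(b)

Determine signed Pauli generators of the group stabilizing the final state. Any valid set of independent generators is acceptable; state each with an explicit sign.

One valid set of independent stabilizer generators is +XII, +IIX, -IZI (any independent generating set of the same group is equally correct).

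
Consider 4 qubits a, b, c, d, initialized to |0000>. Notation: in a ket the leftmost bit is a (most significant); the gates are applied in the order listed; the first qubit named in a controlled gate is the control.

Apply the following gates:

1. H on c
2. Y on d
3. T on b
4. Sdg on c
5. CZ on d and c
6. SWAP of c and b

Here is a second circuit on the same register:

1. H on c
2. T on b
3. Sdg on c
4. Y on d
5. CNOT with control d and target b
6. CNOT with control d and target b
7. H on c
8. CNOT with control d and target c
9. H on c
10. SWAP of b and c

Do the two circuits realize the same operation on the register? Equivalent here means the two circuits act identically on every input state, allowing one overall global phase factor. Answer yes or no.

Yes: on every input state the two circuits agree up to one overall phase factor.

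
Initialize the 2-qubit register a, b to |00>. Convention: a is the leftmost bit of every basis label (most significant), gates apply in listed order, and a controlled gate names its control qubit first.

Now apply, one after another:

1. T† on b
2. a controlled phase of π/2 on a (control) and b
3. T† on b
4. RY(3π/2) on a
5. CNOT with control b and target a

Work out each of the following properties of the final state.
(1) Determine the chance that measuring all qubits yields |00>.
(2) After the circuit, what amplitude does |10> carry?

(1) Outcome |00> occurs with probability 1/2.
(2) The amplitude on |10> is sqrt(2)/2.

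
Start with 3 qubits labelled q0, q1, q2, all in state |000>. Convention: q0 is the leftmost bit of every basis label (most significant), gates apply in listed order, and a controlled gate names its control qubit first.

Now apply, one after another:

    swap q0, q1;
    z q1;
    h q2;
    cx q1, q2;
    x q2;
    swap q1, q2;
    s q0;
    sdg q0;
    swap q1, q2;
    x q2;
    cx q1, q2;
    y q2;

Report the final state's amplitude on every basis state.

The final amplitudes are -sqrt(2)*I/2 on |000>, sqrt(2)*I/2 on |001>, and 0 on every other basis state. Key observation: steps 4-11 multiply out to the identity, so the circuit reduces to the remaining gates.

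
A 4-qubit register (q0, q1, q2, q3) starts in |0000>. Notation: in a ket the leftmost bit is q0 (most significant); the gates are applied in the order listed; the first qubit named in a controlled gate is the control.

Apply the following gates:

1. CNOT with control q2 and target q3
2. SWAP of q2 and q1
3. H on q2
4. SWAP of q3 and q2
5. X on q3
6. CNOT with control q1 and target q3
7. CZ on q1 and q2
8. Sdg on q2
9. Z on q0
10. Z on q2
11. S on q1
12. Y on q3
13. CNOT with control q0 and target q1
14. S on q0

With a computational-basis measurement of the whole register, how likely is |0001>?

A full measurement returns |0001> with probability 1/2.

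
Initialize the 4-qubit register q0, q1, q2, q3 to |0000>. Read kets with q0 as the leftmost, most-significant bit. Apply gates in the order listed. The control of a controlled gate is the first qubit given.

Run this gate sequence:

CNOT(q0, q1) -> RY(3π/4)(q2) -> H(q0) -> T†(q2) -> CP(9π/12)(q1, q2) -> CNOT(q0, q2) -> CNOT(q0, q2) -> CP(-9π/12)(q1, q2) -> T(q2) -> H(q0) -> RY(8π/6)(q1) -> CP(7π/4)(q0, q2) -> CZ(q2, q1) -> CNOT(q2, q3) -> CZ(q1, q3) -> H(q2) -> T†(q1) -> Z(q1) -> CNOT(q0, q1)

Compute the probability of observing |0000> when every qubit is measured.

A full measurement returns |0000> with probability 1/16 - sqrt(2)/32. Key observation: gates 3-10 undo each other exactly, leaving only the rest of the circuit to track.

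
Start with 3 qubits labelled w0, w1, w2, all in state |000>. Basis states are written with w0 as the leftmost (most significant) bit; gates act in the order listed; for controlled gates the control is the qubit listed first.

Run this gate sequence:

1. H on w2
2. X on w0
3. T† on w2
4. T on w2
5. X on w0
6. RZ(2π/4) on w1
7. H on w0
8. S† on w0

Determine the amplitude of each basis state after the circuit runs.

After the circuit, the state carries amplitude -exp(3*I*pi/4)/2 on |000>, -exp(3*I*pi/4)/2 on |001>, 0 on |010>, 0 on |011>, -exp(I*pi/4)/2 on |100>, -exp(I*pi/4)/2 on |101>, 0 on |110>, 0 on |111>. Key observation: gates 2-5 undo each other exactly, leaving only the rest of the circuit to track.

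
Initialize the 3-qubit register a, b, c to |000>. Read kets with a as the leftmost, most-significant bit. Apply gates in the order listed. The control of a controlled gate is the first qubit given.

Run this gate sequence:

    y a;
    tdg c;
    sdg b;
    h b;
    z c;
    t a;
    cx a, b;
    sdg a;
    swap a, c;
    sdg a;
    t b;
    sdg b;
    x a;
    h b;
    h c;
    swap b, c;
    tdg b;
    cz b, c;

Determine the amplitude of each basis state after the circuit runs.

After the circuit, the state carries amplitude 0 on |000>, 0 on |001>, 0 on |010>, 0 on |011>, sqrt(2)*(1 + exp(I*pi/4))/4 on |100>, sqrt(2)*(-1 + exp(I*pi/4))/4 on |101>, sqrt(2)*(-1 + exp(3*I*pi/4))/4 on |110>, sqrt(2)*(1 + exp(3*I*pi/4))/4 on |111>.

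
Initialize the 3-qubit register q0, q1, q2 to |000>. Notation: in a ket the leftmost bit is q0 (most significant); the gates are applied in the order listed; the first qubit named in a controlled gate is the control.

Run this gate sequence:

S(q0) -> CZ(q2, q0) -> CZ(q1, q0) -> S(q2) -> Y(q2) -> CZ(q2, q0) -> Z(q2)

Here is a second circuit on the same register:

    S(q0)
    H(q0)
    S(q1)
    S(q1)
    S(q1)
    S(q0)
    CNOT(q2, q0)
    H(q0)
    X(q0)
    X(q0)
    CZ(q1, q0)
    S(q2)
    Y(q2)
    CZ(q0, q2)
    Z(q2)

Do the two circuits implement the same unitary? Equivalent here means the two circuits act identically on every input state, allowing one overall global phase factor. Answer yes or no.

No — the two circuits implement different unitaries, even allowing a global phase.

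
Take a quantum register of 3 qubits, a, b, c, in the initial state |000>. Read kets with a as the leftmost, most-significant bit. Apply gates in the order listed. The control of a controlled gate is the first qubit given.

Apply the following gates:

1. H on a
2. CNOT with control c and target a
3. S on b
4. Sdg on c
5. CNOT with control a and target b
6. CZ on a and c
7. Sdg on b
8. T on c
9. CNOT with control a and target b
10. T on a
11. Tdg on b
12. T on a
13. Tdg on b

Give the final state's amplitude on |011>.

|011> carries amplitude 0 in the final state.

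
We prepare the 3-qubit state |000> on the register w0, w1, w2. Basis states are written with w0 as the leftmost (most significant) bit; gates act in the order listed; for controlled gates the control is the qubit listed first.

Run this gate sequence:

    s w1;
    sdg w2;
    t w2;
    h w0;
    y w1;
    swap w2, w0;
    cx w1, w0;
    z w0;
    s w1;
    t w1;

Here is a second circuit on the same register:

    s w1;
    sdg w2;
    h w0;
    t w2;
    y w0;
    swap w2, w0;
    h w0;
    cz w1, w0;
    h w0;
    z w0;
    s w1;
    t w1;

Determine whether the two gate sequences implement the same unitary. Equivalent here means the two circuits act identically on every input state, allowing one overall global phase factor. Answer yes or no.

No — the two circuits implement different unitaries, even allowing a global phase.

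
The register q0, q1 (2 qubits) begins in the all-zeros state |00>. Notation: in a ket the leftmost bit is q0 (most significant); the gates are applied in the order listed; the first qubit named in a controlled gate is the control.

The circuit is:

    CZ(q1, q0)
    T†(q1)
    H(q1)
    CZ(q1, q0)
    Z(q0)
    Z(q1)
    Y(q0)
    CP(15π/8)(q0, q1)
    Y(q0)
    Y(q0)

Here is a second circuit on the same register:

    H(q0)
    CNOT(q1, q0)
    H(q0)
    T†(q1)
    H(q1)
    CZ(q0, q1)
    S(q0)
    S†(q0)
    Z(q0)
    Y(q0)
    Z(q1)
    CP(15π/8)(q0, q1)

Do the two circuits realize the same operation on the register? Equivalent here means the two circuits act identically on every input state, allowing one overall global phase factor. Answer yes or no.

Yes — the two circuits implement the same unitary up to a global phase.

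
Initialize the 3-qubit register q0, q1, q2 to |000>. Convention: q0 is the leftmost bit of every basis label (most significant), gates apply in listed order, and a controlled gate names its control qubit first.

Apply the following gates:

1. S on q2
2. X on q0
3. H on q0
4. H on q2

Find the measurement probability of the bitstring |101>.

Outcome |101> occurs with probability 1/4.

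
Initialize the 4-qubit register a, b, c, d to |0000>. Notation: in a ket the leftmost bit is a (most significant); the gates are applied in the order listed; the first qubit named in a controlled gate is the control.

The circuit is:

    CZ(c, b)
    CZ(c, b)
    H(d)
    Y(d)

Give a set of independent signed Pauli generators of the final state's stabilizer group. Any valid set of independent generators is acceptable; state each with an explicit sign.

The final state is stabilized by the group generated by -IIIX, +ZIII, +IZII, +IIZI; other independent generating sets are equally valid. Key observation: gates 1-2 undo each other exactly, leaving only the rest of the circuit to track.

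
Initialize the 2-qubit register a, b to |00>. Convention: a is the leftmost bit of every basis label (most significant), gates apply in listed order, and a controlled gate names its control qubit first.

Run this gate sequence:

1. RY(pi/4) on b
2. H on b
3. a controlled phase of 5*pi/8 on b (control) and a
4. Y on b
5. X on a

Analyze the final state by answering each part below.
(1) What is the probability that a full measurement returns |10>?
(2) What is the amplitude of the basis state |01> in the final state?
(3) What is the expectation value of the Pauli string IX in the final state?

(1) Outcome |10> occurs with probability 1/2 - sqrt(2)/4.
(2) The amplitude on |01> is 0.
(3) The observable IX averages to -sqrt(2)/2.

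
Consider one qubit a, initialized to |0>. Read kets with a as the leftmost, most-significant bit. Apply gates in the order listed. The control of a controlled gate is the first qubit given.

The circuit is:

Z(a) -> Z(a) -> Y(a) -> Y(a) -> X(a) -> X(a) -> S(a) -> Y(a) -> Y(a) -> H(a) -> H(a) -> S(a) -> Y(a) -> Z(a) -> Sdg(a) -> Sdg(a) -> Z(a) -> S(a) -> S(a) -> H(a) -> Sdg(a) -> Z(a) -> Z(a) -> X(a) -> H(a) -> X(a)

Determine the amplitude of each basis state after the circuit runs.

The resulting statevector has amplitude -1/2 - I/2 on |0>, -1/2 + I/2 on |1>.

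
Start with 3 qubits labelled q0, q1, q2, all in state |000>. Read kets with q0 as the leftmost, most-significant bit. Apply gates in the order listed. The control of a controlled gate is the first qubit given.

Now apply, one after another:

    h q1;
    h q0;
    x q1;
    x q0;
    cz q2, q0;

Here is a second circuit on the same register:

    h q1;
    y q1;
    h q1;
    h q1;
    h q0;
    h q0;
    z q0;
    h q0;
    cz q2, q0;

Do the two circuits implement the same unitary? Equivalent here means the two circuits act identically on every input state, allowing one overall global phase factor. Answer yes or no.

No, they are not equivalent — no single phase factor reconciles the two unitaries.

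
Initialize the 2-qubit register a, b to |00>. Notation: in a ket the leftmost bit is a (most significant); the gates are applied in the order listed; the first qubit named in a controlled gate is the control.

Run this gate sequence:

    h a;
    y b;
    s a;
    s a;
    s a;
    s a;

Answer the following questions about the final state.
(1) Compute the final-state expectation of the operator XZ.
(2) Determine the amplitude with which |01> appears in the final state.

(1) The observable XZ averages to -1. Key observation: steps 3-6 multiply out to the identity, so the circuit reduces to the remaining gates.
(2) The amplitude on |01> is sqrt(2)*I/2.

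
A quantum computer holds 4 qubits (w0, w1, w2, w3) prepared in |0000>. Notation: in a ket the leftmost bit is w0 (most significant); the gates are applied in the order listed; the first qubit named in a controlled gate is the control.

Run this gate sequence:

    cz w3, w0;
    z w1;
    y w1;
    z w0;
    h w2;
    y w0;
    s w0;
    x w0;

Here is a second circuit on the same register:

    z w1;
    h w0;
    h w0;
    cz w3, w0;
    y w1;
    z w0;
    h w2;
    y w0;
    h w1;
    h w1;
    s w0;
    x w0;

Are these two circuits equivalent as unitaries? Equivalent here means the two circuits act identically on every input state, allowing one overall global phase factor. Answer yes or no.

Yes — the two circuits implement the same unitary up to a global phase.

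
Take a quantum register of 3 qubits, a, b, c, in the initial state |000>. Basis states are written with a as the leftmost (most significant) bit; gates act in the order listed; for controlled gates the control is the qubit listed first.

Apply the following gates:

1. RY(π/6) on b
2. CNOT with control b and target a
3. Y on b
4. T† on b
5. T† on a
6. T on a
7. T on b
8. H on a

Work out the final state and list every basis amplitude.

After the circuit, the state carries amplitude I*(1 - sqrt(3))/4 on |000>, 0 on |001>, I*(1 + sqrt(3))/4 on |010>, 0 on |011>, I*(-1 + sqrt(3))/4 on |100>, 0 on |101>, I*(1 + sqrt(3))/4 on |110>, 0 on |111>.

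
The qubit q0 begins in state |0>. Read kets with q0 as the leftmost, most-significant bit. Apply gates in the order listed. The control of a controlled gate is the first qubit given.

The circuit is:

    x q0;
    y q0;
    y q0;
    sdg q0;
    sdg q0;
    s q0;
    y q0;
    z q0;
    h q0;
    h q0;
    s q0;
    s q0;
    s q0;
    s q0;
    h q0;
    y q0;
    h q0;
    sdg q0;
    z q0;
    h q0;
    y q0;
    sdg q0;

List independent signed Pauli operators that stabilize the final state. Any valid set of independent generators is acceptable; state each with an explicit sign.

The final state is stabilized by the group generated by -Y; other independent generating sets are equally valid.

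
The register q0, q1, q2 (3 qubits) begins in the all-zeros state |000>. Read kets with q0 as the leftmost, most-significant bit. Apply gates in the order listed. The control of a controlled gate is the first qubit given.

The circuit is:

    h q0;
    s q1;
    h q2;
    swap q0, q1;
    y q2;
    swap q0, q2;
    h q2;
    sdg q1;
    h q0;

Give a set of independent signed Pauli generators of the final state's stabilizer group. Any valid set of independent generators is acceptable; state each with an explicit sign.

The final state is stabilized by the group generated by -IYI, +IIX, -ZII; other independent generating sets are equally valid.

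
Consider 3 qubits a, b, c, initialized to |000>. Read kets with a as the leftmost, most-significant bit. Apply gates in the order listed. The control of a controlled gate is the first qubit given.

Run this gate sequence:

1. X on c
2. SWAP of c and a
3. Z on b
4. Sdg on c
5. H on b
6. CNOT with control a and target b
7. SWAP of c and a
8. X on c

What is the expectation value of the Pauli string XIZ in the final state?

The observable XIZ averages to 0.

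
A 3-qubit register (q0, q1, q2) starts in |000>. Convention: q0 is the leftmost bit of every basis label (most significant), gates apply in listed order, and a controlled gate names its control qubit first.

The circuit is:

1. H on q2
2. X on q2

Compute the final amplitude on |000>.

The amplitude on |000> is sqrt(2)/2.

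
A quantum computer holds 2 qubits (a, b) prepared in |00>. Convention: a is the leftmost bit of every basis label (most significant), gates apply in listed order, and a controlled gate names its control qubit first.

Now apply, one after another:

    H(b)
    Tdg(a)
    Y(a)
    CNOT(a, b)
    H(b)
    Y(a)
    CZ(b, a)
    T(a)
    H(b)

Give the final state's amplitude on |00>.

The amplitude on |00> is sqrt(2)/2.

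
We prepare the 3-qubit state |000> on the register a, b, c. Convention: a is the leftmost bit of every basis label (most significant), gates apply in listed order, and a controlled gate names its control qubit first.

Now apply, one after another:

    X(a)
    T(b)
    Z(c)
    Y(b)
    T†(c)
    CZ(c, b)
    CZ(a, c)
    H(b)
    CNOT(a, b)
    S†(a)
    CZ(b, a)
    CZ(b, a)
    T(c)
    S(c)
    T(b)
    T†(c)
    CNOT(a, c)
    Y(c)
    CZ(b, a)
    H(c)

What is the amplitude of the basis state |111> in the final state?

|111> carries amplitude exp(3*I*pi/4)/2 in the final state. Key observation: the block from step 11 through step 12 cancels to the identity and can be dropped.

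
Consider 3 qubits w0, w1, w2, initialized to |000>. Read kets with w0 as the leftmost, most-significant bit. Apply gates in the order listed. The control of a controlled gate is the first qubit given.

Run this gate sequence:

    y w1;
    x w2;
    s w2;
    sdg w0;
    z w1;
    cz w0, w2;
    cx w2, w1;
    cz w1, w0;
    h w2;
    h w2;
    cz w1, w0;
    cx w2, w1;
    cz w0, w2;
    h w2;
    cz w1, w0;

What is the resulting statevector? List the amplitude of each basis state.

The final amplitudes are sqrt(2)/2 on |010>, -sqrt(2)/2 on |011>, and 0 on every other basis state. Key observation: gates 6-13 undo each other exactly, leaving only the rest of the circuit to track.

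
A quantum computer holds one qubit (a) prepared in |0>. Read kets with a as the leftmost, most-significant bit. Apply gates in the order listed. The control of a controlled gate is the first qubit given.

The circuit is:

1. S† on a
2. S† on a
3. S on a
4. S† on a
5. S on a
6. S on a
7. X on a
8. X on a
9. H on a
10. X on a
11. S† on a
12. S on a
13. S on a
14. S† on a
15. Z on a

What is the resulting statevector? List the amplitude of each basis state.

The final amplitudes are sqrt(2)/2 on |0>, -sqrt(2)/2 on |1>.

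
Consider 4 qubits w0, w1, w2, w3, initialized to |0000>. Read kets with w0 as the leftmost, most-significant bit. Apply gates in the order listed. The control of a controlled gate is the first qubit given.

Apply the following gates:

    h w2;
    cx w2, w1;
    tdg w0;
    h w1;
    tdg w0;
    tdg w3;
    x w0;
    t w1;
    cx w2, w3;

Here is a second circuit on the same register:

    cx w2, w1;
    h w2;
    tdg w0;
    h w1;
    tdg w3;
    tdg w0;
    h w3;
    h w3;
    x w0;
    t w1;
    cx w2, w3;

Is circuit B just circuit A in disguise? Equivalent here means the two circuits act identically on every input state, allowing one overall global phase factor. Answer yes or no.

No — the two circuits implement different unitaries, even allowing a global phase.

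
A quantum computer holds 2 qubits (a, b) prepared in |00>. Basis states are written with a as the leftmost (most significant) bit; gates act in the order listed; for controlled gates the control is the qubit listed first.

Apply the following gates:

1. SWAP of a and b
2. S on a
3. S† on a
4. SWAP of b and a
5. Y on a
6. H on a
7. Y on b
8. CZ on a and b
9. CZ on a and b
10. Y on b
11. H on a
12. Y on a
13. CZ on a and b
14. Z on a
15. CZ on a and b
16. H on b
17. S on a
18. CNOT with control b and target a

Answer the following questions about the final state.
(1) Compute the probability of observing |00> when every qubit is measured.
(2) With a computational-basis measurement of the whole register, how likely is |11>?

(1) Outcome |00> occurs with probability 1/2. Key observation: steps 5-12 multiply out to the identity, so the circuit reduces to the remaining gates.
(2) The probability of measuring |11> is 1/2.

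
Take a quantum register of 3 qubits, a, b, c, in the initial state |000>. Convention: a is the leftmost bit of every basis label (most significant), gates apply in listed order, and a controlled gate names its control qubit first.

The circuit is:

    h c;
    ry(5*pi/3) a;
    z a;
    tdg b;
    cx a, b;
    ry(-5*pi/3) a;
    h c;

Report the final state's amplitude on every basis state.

After the circuit, the state carries amplitude 3/4 on |000>, 0 on |001>, -1/4 on |010>, 0 on |011>, sqrt(3)/4 on |100>, 0 on |101>, sqrt(3)/4 on |110>, 0 on |111>.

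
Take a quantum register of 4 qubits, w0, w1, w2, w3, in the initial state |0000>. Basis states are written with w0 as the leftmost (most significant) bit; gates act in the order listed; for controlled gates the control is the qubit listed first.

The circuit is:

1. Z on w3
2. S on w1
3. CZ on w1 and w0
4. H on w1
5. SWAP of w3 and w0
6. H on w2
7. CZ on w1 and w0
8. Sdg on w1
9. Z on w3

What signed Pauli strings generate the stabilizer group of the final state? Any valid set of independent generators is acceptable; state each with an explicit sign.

The stabilizer group can be generated by -IYII, +IIXI, +ZIII, +IIIZ, among other valid generating sets.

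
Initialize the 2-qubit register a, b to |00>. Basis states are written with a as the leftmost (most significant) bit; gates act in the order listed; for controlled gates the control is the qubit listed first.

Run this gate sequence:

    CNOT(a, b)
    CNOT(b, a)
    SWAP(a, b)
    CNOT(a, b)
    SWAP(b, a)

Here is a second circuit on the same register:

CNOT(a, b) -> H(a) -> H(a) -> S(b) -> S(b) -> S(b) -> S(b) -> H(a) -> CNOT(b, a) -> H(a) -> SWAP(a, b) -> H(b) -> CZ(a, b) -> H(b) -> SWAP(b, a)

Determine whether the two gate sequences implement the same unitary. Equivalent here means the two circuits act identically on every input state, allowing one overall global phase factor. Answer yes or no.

No: there is an input state on which the two circuits produce genuinely different outputs (not merely differing by a phase).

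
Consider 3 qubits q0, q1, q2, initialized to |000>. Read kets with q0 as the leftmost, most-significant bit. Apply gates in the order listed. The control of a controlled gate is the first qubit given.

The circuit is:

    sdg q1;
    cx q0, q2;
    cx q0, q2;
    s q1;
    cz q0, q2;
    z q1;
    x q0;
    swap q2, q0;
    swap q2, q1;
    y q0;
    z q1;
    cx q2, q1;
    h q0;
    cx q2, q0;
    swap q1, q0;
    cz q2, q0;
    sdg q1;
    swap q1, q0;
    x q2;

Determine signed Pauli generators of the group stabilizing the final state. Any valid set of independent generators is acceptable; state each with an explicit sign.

One valid set of independent stabilizer generators is +YII, -IZI, -IIZ (any independent generating set of the same group is equally correct). Key observation: the block from step 1 through step 4 cancels to the identity and can be dropped.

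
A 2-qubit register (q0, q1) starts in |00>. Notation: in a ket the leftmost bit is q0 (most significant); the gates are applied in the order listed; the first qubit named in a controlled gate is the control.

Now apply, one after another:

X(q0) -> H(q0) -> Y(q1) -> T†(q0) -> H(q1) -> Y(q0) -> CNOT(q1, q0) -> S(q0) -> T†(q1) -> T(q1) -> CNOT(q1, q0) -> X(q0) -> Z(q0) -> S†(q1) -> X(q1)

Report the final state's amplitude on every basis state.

The resulting statevector has amplitude -I/2 on |00>, -I/2 on |01>, exp(3*I*pi/4)/2 on |10>, -exp(3*I*pi/4)/2 on |11>.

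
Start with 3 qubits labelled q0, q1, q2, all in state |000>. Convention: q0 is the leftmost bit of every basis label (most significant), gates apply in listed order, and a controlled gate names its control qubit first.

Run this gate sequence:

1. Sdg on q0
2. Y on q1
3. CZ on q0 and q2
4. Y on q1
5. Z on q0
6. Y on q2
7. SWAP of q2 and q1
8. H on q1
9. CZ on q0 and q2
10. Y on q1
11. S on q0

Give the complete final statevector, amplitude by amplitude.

The final amplitudes are -sqrt(2)/2 on |000>, -sqrt(2)/2 on |010>, and 0 on every other basis state.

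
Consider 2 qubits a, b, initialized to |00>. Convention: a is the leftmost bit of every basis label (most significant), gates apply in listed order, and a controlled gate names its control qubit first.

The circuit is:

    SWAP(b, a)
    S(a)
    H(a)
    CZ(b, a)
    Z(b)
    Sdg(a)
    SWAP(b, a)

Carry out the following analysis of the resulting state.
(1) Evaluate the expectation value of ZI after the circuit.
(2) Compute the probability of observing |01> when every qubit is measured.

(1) The observable ZI averages to 1.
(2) The probability of measuring |01> is 1/2.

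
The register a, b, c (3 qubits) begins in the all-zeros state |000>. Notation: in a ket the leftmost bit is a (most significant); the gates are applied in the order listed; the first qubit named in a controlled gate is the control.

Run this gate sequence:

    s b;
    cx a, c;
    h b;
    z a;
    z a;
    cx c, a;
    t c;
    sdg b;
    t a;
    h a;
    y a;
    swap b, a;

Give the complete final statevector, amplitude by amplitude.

The final amplitudes are -I/2 on |000>, 0 on |001>, I/2 on |010>, 0 on |011>, -1/2 on |100>, 0 on |101>, 1/2 on |110>, 0 on |111>.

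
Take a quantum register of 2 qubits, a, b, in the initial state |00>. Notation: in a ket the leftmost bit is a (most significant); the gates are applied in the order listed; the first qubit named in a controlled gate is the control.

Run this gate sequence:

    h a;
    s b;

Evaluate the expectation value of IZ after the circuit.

The expectation value of IZ is 1.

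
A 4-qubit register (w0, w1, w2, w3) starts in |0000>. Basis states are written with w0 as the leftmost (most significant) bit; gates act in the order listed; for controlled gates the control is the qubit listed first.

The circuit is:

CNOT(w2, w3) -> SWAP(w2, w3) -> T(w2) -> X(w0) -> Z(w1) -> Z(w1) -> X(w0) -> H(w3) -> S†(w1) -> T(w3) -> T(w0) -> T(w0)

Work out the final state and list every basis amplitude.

The resulting statevector has amplitude sqrt(2)/2 on |0000>, sqrt(2)*exp(I*pi/4)/2 on |0001>, and 0 on every other basis state.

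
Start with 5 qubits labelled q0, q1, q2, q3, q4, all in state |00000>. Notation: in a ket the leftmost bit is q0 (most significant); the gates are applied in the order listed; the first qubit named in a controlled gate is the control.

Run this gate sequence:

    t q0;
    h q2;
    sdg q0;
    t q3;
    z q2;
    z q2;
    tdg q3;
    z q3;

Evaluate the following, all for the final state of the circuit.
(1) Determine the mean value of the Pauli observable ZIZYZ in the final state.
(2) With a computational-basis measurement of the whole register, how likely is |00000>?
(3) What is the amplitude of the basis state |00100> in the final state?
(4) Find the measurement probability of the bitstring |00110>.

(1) In the final state, ZIZYZ has expectation 0.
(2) The probability of measuring |00000> is 1/2.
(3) The amplitude on |00100> is sqrt(2)/2.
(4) The probability of measuring |00110> is 0.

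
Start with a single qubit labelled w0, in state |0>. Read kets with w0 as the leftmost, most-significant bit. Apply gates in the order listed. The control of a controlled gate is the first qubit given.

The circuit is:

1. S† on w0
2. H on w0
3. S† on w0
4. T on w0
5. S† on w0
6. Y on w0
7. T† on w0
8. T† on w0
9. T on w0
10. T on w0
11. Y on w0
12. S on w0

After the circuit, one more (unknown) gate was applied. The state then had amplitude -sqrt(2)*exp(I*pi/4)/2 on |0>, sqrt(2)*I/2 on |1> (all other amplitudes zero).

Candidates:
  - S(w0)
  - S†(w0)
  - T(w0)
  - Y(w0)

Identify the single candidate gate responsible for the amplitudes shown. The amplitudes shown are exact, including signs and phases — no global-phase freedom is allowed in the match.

It was Y(w0) that produced the state shown. Key observation: the block from step 5 through step 12 cancels to the identity and can be dropped.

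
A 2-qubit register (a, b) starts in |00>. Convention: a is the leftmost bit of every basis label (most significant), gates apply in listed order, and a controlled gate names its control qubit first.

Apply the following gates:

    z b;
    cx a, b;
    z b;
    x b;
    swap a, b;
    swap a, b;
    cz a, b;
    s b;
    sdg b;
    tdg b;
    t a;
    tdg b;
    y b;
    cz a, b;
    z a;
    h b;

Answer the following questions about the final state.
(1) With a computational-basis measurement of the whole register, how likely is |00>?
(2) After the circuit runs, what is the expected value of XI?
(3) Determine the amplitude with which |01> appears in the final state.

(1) A full measurement returns |00> with probability 1/2.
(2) The expectation value of XI is 0.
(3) The amplitude on |01> is -sqrt(2)/2.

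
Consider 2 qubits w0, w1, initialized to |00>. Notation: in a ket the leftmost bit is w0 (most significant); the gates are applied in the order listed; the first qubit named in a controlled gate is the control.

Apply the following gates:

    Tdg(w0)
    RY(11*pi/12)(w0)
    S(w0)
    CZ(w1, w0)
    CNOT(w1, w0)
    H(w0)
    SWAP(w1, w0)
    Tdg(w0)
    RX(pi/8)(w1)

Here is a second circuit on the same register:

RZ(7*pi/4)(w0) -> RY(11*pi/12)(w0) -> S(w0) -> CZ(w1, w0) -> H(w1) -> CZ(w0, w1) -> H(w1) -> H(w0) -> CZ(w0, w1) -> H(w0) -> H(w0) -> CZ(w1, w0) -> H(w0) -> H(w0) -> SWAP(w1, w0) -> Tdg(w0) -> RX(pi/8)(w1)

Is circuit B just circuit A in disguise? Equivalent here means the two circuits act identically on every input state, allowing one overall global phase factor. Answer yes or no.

No, they are not equivalent — no single phase factor reconciles the two unitaries.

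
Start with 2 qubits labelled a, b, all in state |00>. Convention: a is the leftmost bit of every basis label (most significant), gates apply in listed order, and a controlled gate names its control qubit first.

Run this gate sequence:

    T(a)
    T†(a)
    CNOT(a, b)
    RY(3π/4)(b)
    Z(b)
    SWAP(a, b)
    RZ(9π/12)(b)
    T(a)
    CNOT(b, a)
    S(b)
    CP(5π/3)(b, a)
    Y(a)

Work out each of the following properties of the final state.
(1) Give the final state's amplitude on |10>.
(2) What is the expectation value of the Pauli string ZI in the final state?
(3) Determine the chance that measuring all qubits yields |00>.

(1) The final state's coefficient on |10> equals sqrt(2 - sqrt(2))*exp(I*pi/8)/2.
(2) In the final state, ZI has expectation sqrt(2)/2.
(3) The probability of measuring |00> is sqrt(2)/4 + 1/2.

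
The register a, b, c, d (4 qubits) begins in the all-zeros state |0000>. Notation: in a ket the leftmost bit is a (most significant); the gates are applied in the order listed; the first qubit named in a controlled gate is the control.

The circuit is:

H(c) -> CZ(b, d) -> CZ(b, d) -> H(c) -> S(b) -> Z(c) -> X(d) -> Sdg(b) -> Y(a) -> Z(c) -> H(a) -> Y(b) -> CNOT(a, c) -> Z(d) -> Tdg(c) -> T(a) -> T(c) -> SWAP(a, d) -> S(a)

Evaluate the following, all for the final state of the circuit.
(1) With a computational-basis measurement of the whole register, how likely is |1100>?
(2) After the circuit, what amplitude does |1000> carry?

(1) A full measurement returns |1100> with probability 1/2. Key observation: the block from step 1 through step 4 cancels to the identity and can be dropped.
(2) The final state's coefficient on |1000> equals 0.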